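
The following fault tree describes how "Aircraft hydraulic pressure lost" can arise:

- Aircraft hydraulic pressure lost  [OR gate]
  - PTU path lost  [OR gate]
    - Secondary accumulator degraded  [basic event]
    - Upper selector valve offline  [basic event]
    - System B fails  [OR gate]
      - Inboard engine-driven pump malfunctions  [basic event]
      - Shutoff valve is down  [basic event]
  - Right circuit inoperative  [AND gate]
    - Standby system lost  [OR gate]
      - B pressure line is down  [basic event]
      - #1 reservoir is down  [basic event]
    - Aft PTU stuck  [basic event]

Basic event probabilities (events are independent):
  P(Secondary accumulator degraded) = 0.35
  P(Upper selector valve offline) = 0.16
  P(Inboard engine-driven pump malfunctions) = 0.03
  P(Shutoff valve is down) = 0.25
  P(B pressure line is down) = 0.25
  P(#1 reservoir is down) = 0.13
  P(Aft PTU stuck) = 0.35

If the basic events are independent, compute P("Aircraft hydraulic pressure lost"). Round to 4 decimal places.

P(System B fails) [OR] = 1 − (1−0.03) × (1−0.25) = 0.272500
P(PTU path lost) [OR] = 1 − (1−0.35) × (1−0.16) × (1−0.272500) = 0.602785
P(Standby system lost) [OR] = 1 − (1−0.25) × (1−0.13) = 0.347500
P(Right circuit inoperative) [AND] = 0.347500 × 0.35 = 0.121625
P(Aircraft hydraulic pressure lost) [OR] = 1 − (1−0.602785) × (1−0.121625) = 0.651096
Rounded to 4 decimal places: P(Aircraft hydraulic pressure lost) ≈ 0.6511.

0.6511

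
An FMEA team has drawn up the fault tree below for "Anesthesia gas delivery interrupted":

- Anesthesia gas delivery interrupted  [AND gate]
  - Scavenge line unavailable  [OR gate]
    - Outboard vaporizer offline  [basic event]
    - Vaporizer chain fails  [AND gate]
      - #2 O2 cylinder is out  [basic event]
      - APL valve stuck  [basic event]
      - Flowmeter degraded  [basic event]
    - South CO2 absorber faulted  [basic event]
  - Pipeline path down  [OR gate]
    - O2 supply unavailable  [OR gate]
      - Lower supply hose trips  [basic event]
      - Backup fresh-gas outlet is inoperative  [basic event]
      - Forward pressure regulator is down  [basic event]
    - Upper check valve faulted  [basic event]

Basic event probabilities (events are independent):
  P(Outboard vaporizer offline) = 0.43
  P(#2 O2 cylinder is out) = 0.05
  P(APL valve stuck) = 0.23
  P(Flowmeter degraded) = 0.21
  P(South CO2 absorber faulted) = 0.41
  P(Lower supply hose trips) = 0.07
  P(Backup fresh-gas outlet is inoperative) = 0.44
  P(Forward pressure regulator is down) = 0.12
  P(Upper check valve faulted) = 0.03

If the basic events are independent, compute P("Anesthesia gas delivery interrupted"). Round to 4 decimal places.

P(Vaporizer chain fails) [AND] = 0.05 × 0.23 × 0.21 = 0.002415
P(Scavenge line unavailable) [OR] = 1 − (1−0.43) × (1−0.002415) × (1−0.41) = 0.664512
P(O2 supply unavailable) [OR] = 1 − (1−0.07) × (1−0.44) × (1−0.12) = 0.541696
P(Pipeline path down) [OR] = 1 − (1−0.541696) × (1−0.03) = 0.555445
P(Anesthesia gas delivery interrupted) [AND] = 0.664512 × 0.555445 = 0.369100
Rounded to 4 decimal places: P(Anesthesia gas delivery interrupted) ≈ 0.3691.

0.3691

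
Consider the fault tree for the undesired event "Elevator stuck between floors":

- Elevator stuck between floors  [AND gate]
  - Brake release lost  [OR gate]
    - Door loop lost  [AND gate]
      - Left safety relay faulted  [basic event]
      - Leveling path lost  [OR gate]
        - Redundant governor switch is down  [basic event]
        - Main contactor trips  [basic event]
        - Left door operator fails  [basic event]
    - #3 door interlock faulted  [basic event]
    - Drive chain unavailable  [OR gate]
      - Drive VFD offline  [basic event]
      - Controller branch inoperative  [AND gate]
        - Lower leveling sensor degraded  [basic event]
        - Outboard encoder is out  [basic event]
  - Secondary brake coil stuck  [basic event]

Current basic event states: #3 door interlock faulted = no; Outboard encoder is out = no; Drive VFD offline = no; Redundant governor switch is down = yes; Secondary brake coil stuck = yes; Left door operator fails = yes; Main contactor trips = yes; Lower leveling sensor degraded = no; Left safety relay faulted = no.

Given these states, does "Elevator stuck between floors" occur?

Leveling path lost [OR]: Redundant governor switch is down=occurs, Main contactor trips=occurs, Left door operator fails=occurs → at least one input occurs → occurs.
Door loop lost [AND]: Left safety relay faulted=not, Leveling path lost=occurs → not all inputs occur → does not occur.
Controller branch inoperative [AND]: Lower leveling sensor degraded=not, Outboard encoder is out=not → not all inputs occur → does not occur.
Drive chain unavailable [OR]: Drive VFD offline=not, Controller branch inoperative=not → no input occurs → does not occur.
Brake release lost [OR]: Door loop lost=not, #3 door interlock faulted=not, Drive chain unavailable=not → no input occurs → does not occur.
Elevator stuck between floors [AND]: Brake release lost=not, Secondary brake coil stuck=occurs → not all inputs occur → does not occur.

No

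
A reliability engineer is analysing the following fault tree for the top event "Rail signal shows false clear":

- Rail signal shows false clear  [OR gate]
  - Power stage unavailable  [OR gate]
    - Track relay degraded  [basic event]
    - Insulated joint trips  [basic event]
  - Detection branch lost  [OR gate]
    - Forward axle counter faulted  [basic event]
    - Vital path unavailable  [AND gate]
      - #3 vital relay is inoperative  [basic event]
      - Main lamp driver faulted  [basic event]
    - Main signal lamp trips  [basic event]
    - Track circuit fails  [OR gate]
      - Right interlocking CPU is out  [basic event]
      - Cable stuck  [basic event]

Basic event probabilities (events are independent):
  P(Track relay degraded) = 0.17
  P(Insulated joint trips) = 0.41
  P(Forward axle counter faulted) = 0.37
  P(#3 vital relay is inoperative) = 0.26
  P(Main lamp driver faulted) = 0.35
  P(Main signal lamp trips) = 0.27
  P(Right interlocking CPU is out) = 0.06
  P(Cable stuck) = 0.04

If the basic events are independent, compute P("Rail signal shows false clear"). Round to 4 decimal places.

0.8153

P(Power stage unavailable) [OR] = 1 − (1−0.17) × (1−0.41) = 0.510300
P(Vital path unavailable) [AND] = 0.26 × 0.35 = 0.091000
P(Track circuit fails) [OR] = 1 − (1−0.06) × (1−0.04) = 0.097600
P(Detection branch lost) [OR] = 1 − (1−0.37) × (1−0.091000) × (1−0.27) × (1−0.097600) = 0.622752
P(Rail signal shows false clear) [OR] = 1 − (1−0.510300) × (1−0.622752) = 0.815262
Rounded to 4 decimal places: P(Rail signal shows false clear) ≈ 0.8153.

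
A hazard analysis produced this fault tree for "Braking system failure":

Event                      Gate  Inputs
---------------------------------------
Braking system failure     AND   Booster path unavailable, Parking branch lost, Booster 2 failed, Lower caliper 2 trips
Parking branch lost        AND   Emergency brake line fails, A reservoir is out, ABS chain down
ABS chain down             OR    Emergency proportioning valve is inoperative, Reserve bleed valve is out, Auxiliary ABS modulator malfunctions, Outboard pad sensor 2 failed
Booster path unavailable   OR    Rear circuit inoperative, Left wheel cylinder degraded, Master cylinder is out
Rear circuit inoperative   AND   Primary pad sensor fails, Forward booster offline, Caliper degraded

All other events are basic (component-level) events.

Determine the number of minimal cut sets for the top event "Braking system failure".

Rear circuit inoperative [AND]: one cut set from each child combined → 1 × 1 × 1 = 1 cut set(s).
Booster path unavailable [OR]: union of children's cut sets → 3 cut set(s).
ABS chain down [OR]: union of children's cut sets → 4 cut set(s).
Parking branch lost [AND]: one cut set from each child combined → 1 × 1 × 4 = 4 cut set(s).
Braking system failure [AND]: one cut set from each child combined → 3 × 4 × 1 × 1 = 12 cut set(s).

12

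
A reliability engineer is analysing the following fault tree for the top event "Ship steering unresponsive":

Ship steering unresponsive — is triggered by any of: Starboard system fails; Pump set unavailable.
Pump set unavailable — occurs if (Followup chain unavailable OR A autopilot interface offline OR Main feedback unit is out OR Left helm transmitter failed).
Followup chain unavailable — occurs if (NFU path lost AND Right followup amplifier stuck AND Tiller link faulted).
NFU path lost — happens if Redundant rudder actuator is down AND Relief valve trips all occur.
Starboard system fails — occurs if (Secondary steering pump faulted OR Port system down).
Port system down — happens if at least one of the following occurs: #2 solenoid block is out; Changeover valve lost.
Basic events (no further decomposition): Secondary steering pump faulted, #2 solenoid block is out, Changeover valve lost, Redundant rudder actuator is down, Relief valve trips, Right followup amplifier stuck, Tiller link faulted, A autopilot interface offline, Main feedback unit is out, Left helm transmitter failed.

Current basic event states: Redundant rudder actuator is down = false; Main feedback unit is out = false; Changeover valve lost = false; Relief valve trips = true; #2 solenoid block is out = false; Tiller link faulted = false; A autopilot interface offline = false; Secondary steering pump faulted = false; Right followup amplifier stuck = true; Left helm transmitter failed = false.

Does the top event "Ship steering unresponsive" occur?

No

Port system down [OR]: #2 solenoid block is out=not, Changeover valve lost=not → no input occurs → does not occur.
Starboard system fails [OR]: Secondary steering pump faulted=not, Port system down=not → no input occurs → does not occur.
NFU path lost [AND]: Redundant rudder actuator is down=not, Relief valve trips=occurs → not all inputs occur → does not occur.
Followup chain unavailable [AND]: NFU path lost=not, Right followup amplifier stuck=occurs, Tiller link faulted=not → not all inputs occur → does not occur.
Pump set unavailable [OR]: Followup chain unavailable=not, A autopilot interface offline=not, Main feedback unit is out=not, Left helm transmitter failed=not → no input occurs → does not occur.
Ship steering unresponsive [OR]: Starboard system fails=not, Pump set unavailable=not → no input occurs → does not occur.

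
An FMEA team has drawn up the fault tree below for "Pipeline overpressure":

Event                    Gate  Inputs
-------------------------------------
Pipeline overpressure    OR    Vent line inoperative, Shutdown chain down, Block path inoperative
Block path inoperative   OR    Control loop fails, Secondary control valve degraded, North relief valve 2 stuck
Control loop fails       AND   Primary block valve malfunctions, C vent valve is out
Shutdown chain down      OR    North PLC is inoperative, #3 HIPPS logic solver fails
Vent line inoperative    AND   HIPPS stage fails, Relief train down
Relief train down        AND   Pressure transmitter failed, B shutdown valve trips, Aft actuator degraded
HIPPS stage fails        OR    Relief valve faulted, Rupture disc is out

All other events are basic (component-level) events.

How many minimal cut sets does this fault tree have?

HIPPS stage fails [OR]: union of children's cut sets → 2 cut set(s).
Relief train down [AND]: one cut set from each child combined → 1 × 1 × 1 = 1 cut set(s).
Vent line inoperative [AND]: one cut set from each child combined → 2 × 1 = 2 cut set(s).
Shutdown chain down [OR]: union of children's cut sets → 2 cut set(s).
Control loop fails [AND]: one cut set from each child combined → 1 × 1 = 1 cut set(s).
Block path inoperative [OR]: union of children's cut sets → 3 cut set(s).
Pipeline overpressure [OR]: union of children's cut sets → 7 cut set(s).
Minimal cut sets: {Aft actuator degraded, B shutdown valve trips, Pressure transmitter failed, Relief valve faulted}; {Aft actuator degraded, B shutdown valve trips, Pressure transmitter failed, Rupture disc is out}; {North PLC is inoperative}; {#3 HIPPS logic solver fails}; {C vent valve is out, Primary block valve malfunctions}; {Secondary control valve degraded}; {North relief valve 2 stuck}.

7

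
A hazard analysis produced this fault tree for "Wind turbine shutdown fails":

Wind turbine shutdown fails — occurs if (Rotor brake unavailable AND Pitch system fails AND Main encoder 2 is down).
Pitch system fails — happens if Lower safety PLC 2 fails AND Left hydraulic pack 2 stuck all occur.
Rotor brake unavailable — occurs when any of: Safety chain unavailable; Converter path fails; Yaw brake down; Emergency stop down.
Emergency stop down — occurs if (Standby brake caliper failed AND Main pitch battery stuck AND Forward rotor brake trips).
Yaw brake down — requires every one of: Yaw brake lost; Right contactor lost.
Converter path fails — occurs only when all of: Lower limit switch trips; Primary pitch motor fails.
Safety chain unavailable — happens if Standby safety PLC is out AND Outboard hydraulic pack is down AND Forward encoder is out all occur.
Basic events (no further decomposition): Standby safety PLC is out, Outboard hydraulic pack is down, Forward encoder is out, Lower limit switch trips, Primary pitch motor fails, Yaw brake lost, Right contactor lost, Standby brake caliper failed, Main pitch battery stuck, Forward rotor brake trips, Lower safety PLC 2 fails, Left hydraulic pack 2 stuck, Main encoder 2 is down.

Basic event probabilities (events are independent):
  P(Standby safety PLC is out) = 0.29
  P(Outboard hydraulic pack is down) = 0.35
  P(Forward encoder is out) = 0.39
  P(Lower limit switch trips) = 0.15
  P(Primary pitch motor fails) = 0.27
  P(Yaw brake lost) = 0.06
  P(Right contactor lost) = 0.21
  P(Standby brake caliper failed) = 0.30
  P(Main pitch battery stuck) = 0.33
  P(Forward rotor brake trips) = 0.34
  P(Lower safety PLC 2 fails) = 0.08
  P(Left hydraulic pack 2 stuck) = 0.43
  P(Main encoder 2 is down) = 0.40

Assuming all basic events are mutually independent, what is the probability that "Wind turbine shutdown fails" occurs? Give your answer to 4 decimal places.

0.0017

P(Safety chain unavailable) [AND] = 0.29 × 0.35 × 0.39 = 0.039585
P(Converter path fails) [AND] = 0.15 × 0.27 = 0.040500
P(Yaw brake down) [AND] = 0.06 × 0.21 = 0.012600
P(Emergency stop down) [AND] = 0.30 × 0.33 × 0.34 = 0.033660
P(Rotor brake unavailable) [OR] = 1 − (1−0.039585) × (1−0.040500) × (1−0.012600) × (1−0.033660) = 0.120720
P(Pitch system fails) [AND] = 0.08 × 0.43 = 0.034400
P(Wind turbine shutdown fails) [AND] = 0.120720 × 0.034400 × 0.40 = 0.001661
Rounded to 4 decimal places: P(Wind turbine shutdown fails) ≈ 0.0017.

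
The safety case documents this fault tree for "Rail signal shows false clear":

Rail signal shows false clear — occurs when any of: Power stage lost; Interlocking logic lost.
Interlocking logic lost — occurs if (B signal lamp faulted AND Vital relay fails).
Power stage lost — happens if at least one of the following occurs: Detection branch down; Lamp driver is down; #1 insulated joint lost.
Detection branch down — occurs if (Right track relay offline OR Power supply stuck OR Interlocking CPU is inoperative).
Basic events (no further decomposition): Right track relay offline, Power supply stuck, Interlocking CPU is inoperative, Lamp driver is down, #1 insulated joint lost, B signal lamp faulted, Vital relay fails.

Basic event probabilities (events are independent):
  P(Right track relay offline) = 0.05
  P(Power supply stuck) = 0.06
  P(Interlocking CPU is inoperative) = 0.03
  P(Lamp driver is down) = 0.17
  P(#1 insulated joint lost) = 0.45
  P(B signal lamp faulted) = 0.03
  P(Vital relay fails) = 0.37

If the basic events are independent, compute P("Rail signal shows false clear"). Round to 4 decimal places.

P(Detection branch down) [OR] = 1 − (1−0.05) × (1−0.06) × (1−0.03) = 0.133790
P(Power stage lost) [OR] = 1 − (1−0.133790) × (1−0.17) × (1−0.45) = 0.604575
P(Interlocking logic lost) [AND] = 0.03 × 0.37 = 0.011100
P(Rail signal shows false clear) [OR] = 1 − (1−0.604575) × (1−0.011100) = 0.608964
Rounded to 4 decimal places: P(Rail signal shows false clear) ≈ 0.6090.

0.6090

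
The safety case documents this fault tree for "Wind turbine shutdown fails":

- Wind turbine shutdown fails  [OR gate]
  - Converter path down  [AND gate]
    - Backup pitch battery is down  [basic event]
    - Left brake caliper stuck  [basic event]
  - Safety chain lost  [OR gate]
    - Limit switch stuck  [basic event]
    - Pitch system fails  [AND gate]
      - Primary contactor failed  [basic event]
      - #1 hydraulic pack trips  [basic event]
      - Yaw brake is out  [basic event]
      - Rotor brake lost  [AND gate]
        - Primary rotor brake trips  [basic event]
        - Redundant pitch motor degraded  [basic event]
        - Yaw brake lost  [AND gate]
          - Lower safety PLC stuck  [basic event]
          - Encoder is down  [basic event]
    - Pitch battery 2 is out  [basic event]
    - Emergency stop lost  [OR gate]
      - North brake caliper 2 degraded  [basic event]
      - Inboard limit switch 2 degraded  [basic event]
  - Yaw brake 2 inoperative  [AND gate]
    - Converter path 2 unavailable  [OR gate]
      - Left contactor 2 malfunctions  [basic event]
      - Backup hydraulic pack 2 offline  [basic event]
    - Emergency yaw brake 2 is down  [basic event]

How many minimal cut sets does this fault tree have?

Converter path down [AND]: one cut set from each child combined → 1 × 1 = 1 cut set(s).
Yaw brake lost [AND]: one cut set from each child combined → 1 × 1 = 1 cut set(s).
Rotor brake lost [AND]: one cut set from each child combined → 1 × 1 × 1 = 1 cut set(s).
Pitch system fails [AND]: one cut set from each child combined → 1 × 1 × 1 × 1 = 1 cut set(s).
Emergency stop lost [OR]: union of children's cut sets → 2 cut set(s).
Safety chain lost [OR]: union of children's cut sets → 5 cut set(s).
Converter path 2 unavailable [OR]: union of children's cut sets → 2 cut set(s).
Yaw brake 2 inoperative [AND]: one cut set from each child combined → 2 × 1 = 2 cut set(s).
Wind turbine shutdown fails [OR]: union of children's cut sets → 8 cut set(s).
Minimal cut sets: {Backup pitch battery is down, Left brake caliper stuck}; {Limit switch stuck}; {#1 hydraulic pack trips, Encoder is down, Lower safety PLC stuck, Primary contactor failed, Primary rotor brake trips, Redundant pitch motor degraded, Yaw brake is out}; {Pitch battery 2 is out}; {North brake caliper 2 degraded}; {Inboard limit switch 2 degraded}; {Emergency yaw brake 2 is down, Left contactor 2 malfunctions}; {Backup hydraulic pack 2 offline, Emergency yaw brake 2 is down}.

8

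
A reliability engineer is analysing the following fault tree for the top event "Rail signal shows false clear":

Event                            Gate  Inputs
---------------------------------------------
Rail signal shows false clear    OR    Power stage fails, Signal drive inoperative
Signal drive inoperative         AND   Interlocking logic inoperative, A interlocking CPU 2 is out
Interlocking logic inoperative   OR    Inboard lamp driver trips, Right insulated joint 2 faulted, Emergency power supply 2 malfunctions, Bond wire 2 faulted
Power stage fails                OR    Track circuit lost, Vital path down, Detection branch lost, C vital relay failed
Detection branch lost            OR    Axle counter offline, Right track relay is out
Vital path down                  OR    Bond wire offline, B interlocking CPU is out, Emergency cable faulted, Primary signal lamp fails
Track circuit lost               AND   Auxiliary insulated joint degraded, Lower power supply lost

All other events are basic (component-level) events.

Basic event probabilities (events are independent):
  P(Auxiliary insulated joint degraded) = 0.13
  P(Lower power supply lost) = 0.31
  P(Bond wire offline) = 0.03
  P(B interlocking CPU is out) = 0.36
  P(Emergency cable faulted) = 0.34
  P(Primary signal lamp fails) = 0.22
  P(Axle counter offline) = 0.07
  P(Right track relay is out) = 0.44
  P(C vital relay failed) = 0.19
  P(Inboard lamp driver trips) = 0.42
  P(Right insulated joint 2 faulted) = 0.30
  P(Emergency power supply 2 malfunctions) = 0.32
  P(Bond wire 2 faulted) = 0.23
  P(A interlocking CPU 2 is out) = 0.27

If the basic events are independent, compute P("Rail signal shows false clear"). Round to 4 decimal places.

0.8981

P(Track circuit lost) [AND] = 0.13 × 0.31 = 0.040300
P(Vital path down) [OR] = 1 − (1−0.03) × (1−0.36) × (1−0.34) × (1−0.22) = 0.680412
P(Detection branch lost) [OR] = 1 − (1−0.07) × (1−0.44) = 0.479200
P(Power stage fails) [OR] = 1 − (1−0.040300) × (1−0.680412) × (1−0.479200) × (1−0.19) = 0.870616
P(Interlocking logic inoperative) [OR] = 1 − (1−0.42) × (1−0.30) × (1−0.32) × (1−0.23) = 0.787418
P(Signal drive inoperative) [AND] = 0.787418 × 0.27 = 0.212603
P(Rail signal shows false clear) [OR] = 1 − (1−0.870616) × (1−0.212603) = 0.898123
Rounded to 4 decimal places: P(Rail signal shows false clear) ≈ 0.8981.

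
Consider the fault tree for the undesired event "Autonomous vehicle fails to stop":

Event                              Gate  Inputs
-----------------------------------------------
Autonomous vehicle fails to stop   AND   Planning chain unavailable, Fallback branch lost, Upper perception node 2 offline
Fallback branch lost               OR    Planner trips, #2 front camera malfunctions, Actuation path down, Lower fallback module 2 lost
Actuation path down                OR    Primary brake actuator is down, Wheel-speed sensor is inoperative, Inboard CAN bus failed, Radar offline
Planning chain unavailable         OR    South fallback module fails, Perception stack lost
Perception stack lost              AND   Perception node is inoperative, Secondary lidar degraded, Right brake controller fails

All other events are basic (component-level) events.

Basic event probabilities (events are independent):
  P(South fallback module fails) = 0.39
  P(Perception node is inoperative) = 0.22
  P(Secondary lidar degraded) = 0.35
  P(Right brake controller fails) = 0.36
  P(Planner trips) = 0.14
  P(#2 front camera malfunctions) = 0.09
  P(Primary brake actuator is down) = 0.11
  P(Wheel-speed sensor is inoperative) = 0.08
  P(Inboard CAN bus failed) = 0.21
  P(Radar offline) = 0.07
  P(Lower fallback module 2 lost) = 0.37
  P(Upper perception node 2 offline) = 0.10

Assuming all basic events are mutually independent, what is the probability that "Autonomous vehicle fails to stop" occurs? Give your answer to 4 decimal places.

P(Perception stack lost) [AND] = 0.22 × 0.35 × 0.36 = 0.027720
P(Planning chain unavailable) [OR] = 1 − (1−0.39) × (1−0.027720) = 0.406909
P(Actuation path down) [OR] = 1 − (1−0.11) × (1−0.08) × (1−0.21) × (1−0.07) = 0.398428
P(Fallback branch lost) [OR] = 1 − (1−0.14) × (1−0.09) × (1−0.398428) × (1−0.37) = 0.703402
P(Autonomous vehicle fails to stop) [AND] = 0.406909 × 0.703402 × 0.10 = 0.028622
Rounded to 4 decimal places: P(Autonomous vehicle fails to stop) ≈ 0.0286.

0.0286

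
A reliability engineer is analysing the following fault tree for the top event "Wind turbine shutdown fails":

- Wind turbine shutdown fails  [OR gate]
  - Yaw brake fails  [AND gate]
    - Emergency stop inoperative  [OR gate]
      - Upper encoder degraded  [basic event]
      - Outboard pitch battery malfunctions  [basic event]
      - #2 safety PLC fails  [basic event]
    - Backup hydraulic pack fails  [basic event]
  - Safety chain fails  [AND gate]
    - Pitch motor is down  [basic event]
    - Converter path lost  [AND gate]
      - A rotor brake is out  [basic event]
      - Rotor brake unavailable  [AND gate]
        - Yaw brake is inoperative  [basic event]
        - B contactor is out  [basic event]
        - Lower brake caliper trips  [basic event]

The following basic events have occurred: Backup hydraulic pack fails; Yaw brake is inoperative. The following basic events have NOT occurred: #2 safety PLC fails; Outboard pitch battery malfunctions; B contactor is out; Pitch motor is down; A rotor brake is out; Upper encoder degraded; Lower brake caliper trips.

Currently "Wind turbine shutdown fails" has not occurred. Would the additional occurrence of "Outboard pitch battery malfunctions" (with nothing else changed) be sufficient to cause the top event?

Counterfactual: set "Outboard pitch battery malfunctions" to occurred.
Emergency stop inoperative [OR]: Upper encoder degraded=not, Outboard pitch battery malfunctions=occurs, #2 safety PLC fails=not → at least one input occurs → occurs.
Yaw brake fails [AND]: Emergency stop inoperative=occurs, Backup hydraulic pack fails=occurs → all inputs occur → occurs.
Rotor brake unavailable [AND]: Yaw brake is inoperative=occurs, B contactor is out=not, Lower brake caliper trips=not → not all inputs occur → does not occur.
Converter path lost [AND]: A rotor brake is out=not, Rotor brake unavailable=not → not all inputs occur → does not occur.
Safety chain fails [AND]: Pitch motor is down=not, Converter path lost=not → not all inputs occur → does not occur.
Wind turbine shutdown fails [OR]: Yaw brake fails=occurs, Safety chain fails=not → at least one input occurs → occurs.

Yes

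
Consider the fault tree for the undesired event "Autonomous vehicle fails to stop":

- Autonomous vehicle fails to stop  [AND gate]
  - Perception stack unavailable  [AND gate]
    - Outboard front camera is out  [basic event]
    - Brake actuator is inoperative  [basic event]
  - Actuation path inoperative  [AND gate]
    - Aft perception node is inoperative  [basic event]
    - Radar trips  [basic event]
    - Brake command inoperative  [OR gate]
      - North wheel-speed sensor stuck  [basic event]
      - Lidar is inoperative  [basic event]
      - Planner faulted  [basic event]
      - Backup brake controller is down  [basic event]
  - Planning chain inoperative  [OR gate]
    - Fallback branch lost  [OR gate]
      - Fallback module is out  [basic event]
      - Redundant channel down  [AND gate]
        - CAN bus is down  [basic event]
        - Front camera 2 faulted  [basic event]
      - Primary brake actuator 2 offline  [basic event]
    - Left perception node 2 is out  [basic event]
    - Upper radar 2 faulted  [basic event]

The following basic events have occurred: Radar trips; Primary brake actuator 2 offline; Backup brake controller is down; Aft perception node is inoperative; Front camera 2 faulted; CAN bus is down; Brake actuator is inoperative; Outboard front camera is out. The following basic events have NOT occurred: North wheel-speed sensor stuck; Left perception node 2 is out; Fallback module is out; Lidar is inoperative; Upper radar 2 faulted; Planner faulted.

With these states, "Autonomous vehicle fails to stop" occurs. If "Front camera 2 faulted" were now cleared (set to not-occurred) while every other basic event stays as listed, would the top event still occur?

Yes

Counterfactual: set "Front camera 2 faulted" to not occurred.
Perception stack unavailable [AND]: Outboard front camera is out=occurs, Brake actuator is inoperative=occurs → all inputs occur → occurs.
Brake command inoperative [OR]: North wheel-speed sensor stuck=not, Lidar is inoperative=not, Planner faulted=not, Backup brake controller is down=occurs → at least one input occurs → occurs.
Actuation path inoperative [AND]: Aft perception node is inoperative=occurs, Radar trips=occurs, Brake command inoperative=occurs → all inputs occur → occurs.
Redundant channel down [AND]: CAN bus is down=occurs, Front camera 2 faulted=not → not all inputs occur → does not occur.
Fallback branch lost [OR]: Fallback module is out=not, Redundant channel down=not, Primary brake actuator 2 offline=occurs → at least one input occurs → occurs.
Planning chain inoperative [OR]: Fallback branch lost=occurs, Left perception node 2 is out=not, Upper radar 2 faulted=not → at least one input occurs → occurs.
Autonomous vehicle fails to stop [AND]: Perception stack unavailable=occurs, Actuation path inoperative=occurs, Planning chain inoperative=occurs → all inputs occur → occurs.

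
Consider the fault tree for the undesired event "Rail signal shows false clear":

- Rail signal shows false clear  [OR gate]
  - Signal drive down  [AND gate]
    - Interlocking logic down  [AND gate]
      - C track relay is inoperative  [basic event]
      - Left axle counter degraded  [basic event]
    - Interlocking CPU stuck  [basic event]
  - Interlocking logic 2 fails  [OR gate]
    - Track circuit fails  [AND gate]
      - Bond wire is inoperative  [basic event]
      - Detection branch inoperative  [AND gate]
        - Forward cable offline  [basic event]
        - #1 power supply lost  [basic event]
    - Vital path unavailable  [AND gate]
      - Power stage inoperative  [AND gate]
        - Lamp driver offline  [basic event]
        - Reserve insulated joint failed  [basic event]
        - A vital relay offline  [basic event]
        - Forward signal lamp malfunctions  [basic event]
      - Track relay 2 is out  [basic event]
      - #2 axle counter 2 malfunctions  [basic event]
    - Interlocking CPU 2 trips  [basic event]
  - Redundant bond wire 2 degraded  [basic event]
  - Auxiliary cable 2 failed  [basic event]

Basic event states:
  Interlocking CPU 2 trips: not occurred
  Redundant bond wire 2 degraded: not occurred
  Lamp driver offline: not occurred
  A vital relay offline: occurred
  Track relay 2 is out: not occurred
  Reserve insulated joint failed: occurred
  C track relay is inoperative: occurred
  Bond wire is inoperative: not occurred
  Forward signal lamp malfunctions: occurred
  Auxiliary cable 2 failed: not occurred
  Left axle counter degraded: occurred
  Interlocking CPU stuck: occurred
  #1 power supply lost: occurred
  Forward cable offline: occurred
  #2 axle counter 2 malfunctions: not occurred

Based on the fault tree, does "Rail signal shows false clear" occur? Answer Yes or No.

Interlocking logic down [AND]: C track relay is inoperative=occurs, Left axle counter degraded=occurs → all inputs occur → occurs.
Signal drive down [AND]: Interlocking logic down=occurs, Interlocking CPU stuck=occurs → all inputs occur → occurs.
Detection branch inoperative [AND]: Forward cable offline=occurs, #1 power supply lost=occurs → all inputs occur → occurs.
Track circuit fails [AND]: Bond wire is inoperative=not, Detection branch inoperative=occurs → not all inputs occur → does not occur.
Power stage inoperative [AND]: Lamp driver offline=not, Reserve insulated joint failed=occurs, A vital relay offline=occurs, Forward signal lamp malfunctions=occurs → not all inputs occur → does not occur.
Vital path unavailable [AND]: Power stage inoperative=not, Track relay 2 is out=not, #2 axle counter 2 malfunctions=not → not all inputs occur → does not occur.
Interlocking logic 2 fails [OR]: Track circuit fails=not, Vital path unavailable=not, Interlocking CPU 2 trips=not → no input occurs → does not occur.
Rail signal shows false clear [OR]: Signal drive down=occurs, Interlocking logic 2 fails=not, Redundant bond wire 2 degraded=not, Auxiliary cable 2 failed=not → at least one input occurs → occurs.

Yes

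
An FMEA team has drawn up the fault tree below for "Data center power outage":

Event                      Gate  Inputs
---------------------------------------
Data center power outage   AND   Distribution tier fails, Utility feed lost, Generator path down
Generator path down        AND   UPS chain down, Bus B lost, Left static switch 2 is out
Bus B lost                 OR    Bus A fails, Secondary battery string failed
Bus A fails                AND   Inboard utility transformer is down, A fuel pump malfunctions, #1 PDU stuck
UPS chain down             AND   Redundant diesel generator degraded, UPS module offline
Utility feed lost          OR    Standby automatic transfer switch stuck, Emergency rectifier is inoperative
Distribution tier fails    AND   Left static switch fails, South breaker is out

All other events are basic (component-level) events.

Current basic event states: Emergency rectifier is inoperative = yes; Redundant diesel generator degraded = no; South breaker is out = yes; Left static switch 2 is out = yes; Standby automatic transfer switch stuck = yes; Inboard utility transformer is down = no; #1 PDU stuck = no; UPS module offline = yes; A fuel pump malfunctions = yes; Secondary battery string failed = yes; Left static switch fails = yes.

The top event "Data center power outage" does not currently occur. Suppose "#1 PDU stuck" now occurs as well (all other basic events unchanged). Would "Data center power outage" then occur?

No

Counterfactual: set "#1 PDU stuck" to occurred.
Distribution tier fails [AND]: Left static switch fails=occurs, South breaker is out=occurs → all inputs occur → occurs.
Utility feed lost [OR]: Standby automatic transfer switch stuck=occurs, Emergency rectifier is inoperative=occurs → at least one input occurs → occurs.
UPS chain down [AND]: Redundant diesel generator degraded=not, UPS module offline=occurs → not all inputs occur → does not occur.
Bus A fails [AND]: Inboard utility transformer is down=not, A fuel pump malfunctions=occurs, #1 PDU stuck=occurs → not all inputs occur → does not occur.
Bus B lost [OR]: Bus A fails=not, Secondary battery string failed=occurs → at least one input occurs → occurs.
Generator path down [AND]: UPS chain down=not, Bus B lost=occurs, Left static switch 2 is out=occurs → not all inputs occur → does not occur.
Data center power outage [AND]: Distribution tier fails=occurs, Utility feed lost=occurs, Generator path down=not → not all inputs occur → does not occur.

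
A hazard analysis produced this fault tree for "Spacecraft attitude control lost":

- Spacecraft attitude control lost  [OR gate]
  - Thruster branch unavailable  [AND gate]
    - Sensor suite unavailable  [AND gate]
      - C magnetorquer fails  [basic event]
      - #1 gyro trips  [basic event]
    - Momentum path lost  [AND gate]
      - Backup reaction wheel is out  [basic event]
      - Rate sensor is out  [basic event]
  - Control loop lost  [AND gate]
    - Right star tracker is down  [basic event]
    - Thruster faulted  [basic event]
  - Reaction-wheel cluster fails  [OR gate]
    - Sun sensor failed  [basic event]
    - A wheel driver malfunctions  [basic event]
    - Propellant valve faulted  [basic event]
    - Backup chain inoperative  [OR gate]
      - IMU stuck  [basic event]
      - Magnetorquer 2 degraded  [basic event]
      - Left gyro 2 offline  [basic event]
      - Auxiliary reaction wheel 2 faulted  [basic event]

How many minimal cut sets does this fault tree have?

9

Sensor suite unavailable [AND]: one cut set from each child combined → 1 × 1 = 1 cut set(s).
Momentum path lost [AND]: one cut set from each child combined → 1 × 1 = 1 cut set(s).
Thruster branch unavailable [AND]: one cut set from each child combined → 1 × 1 = 1 cut set(s).
Control loop lost [AND]: one cut set from each child combined → 1 × 1 = 1 cut set(s).
Backup chain inoperative [OR]: union of children's cut sets → 4 cut set(s).
Reaction-wheel cluster fails [OR]: union of children's cut sets → 7 cut set(s).
Spacecraft attitude control lost [OR]: union of children's cut sets → 9 cut set(s).
Minimal cut sets: {#1 gyro trips, Backup reaction wheel is out, C magnetorquer fails, Rate sensor is out}; {Right star tracker is down, Thruster faulted}; {Sun sensor failed}; {A wheel driver malfunctions}; {Propellant valve faulted}; {IMU stuck}; {Magnetorquer 2 degraded}; {Left gyro 2 offline}; {Auxiliary reaction wheel 2 faulted}.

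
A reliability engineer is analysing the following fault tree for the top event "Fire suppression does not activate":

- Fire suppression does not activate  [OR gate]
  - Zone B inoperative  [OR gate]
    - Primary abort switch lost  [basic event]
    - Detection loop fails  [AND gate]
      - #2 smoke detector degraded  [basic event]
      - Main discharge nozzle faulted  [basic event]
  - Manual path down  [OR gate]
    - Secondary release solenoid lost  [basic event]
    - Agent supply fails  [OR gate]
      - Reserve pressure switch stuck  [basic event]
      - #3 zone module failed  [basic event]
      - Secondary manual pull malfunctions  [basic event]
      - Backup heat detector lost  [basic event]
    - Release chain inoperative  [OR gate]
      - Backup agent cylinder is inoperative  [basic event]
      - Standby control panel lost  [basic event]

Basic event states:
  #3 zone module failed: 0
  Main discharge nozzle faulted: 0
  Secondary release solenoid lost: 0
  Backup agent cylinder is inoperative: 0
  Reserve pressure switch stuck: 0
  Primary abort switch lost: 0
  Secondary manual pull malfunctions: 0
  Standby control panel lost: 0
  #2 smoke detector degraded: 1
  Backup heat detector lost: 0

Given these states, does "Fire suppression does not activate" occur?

No

Detection loop fails [AND]: #2 smoke detector degraded=occurs, Main discharge nozzle faulted=not → not all inputs occur → does not occur.
Zone B inoperative [OR]: Primary abort switch lost=not, Detection loop fails=not → no input occurs → does not occur.
Agent supply fails [OR]: Reserve pressure switch stuck=not, #3 zone module failed=not, Secondary manual pull malfunctions=not, Backup heat detector lost=not → no input occurs → does not occur.
Release chain inoperative [OR]: Backup agent cylinder is inoperative=not, Standby control panel lost=not → no input occurs → does not occur.
Manual path down [OR]: Secondary release solenoid lost=not, Agent supply fails=not, Release chain inoperative=not → no input occurs → does not occur.
Fire suppression does not activate [OR]: Zone B inoperative=not, Manual path down=not → no input occurs → does not occur.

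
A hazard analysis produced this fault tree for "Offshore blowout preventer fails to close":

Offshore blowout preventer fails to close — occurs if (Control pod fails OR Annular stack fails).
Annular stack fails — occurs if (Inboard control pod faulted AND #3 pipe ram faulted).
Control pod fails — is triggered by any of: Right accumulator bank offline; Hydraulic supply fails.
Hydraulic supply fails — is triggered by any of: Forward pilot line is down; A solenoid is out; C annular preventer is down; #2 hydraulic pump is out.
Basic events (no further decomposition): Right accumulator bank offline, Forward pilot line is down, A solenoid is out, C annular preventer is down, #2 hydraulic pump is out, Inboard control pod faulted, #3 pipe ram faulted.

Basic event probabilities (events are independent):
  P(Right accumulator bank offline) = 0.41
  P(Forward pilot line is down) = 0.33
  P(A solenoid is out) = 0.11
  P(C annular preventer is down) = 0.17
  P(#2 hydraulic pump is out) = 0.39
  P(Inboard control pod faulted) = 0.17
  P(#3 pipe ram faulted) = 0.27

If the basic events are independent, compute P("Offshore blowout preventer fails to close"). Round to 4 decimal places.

0.8301

P(Hydraulic supply fails) [OR] = 1 − (1−0.33) × (1−0.11) × (1−0.17) × (1−0.39) = 0.698093
P(Control pod fails) [OR] = 1 − (1−0.41) × (1−0.698093) = 0.821875
P(Annular stack fails) [AND] = 0.17 × 0.27 = 0.045900
P(Offshore blowout preventer fails to close) [OR] = 1 − (1−0.821875) × (1−0.045900) = 0.830051
Rounded to 4 decimal places: P(Offshore blowout preventer fails to close) ≈ 0.8301.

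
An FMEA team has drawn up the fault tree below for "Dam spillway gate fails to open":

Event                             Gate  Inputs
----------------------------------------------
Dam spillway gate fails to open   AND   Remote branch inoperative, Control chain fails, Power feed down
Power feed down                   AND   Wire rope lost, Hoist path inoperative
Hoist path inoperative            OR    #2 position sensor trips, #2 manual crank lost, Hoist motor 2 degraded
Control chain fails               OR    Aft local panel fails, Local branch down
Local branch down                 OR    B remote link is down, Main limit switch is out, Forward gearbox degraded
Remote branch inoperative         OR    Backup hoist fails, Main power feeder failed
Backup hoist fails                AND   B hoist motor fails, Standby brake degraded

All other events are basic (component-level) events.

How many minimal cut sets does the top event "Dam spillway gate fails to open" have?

24

Backup hoist fails [AND]: one cut set from each child combined → 1 × 1 = 1 cut set(s).
Remote branch inoperative [OR]: union of children's cut sets → 2 cut set(s).
Local branch down [OR]: union of children's cut sets → 3 cut set(s).
Control chain fails [OR]: union of children's cut sets → 4 cut set(s).
Hoist path inoperative [OR]: union of children's cut sets → 3 cut set(s).
Power feed down [AND]: one cut set from each child combined → 1 × 3 = 3 cut set(s).
Dam spillway gate fails to open [AND]: one cut set from each child combined → 2 × 4 × 3 = 24 cut set(s).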